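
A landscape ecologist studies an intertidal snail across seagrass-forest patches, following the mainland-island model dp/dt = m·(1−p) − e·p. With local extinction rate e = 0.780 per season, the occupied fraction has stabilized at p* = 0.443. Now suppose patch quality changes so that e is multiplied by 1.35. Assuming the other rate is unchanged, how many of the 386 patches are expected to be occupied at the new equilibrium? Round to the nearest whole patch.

Balance m(1−p*) = e·p* gives m = e·p*/(1−p*) = 0.780×0.44300/0.55700 = 0.62036.
New p* = m/(m+e) = 0.62036/(0.62036+1.05300) = 0.37073.
Expected occupied = 386 × 0.37073 = 143.10 ≈ 143.

143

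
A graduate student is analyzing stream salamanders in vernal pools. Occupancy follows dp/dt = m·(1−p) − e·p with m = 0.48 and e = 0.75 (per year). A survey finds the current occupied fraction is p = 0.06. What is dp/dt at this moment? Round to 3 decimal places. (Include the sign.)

0.406

Colonization term: m·(1−p) = 0.48×0.9400 = 0.45120.
Extinction term: e·p = 0.04500.
dp/dt = 0.45120 − 0.04500 = 0.40620.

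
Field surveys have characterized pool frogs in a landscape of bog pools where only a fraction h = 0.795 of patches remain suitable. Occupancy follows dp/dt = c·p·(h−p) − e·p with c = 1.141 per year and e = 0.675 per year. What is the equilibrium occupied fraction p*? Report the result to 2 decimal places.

Setting dp/dt = 0 and dividing by p* gives c·(h−p*) = e.
So p* = h − e/c = 0.795 − 0.675/1.141 = 0.795 − 0.5916 = 0.2034.

0.20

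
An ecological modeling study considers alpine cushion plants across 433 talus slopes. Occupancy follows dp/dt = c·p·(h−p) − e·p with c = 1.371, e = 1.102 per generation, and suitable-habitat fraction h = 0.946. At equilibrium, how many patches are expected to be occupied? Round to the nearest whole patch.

62

p* = h − e/c = 0.946 − 0.8038 = 0.1422.
Expected occupied patches = N × p* = 433 × 0.1422 = 61.58 ≈ 62.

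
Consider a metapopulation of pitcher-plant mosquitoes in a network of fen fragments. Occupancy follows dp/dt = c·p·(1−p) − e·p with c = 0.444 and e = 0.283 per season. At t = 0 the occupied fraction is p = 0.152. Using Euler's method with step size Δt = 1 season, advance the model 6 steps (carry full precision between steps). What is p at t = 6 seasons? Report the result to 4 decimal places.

Update rule: p ← p + [c·p·(1−p) − e·p]·Δt with Δt = 1.
step 1: Δp = +0.01421, p = 0.16621
step 2: Δp = +0.01449, p = 0.18071
step 3: Δp = +0.01459, p = 0.19530
step 4: Δp = +0.01451, p = 0.20981
step 5: Δp = +0.01423, p = 0.22405
step 6: Δp = +0.01378, p = 0.23783

0.2378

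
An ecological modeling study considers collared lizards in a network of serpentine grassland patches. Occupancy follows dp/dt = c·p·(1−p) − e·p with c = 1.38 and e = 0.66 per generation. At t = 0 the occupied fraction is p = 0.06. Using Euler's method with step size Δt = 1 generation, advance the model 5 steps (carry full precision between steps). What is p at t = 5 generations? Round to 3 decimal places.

Update rule: p ← p + [c·p·(1−p) − e·p]·Δt with Δt = 1.
t = 1: p = 0.06000 + (+0.03823) = 0.09823
t = 2: p = 0.09823 + (+0.05741) = 0.15564
t = 3: p = 0.15564 + (+0.07863) = 0.23428
t = 4: p = 0.23428 + (+0.09294) = 0.32721
t = 5: p = 0.32721 + (+0.08784) = 0.41505

0.415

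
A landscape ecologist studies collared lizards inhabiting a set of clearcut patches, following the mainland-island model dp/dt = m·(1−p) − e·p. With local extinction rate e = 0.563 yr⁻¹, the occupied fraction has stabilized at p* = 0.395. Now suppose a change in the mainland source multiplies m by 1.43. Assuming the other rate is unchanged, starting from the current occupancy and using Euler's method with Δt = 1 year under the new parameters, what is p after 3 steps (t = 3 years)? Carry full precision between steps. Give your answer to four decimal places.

Balance m(1−p*) = e·p* gives m = e·p*/(1−p*) = 0.563×0.39500/0.60500 = 0.36758.
Starting from p₀ = 0.39500; update p ← p + (dp/dt)·Δt with the new parameters.
t = 1: p = 0.39500 + (+0.09563) = 0.49063
t = 2: p = 0.49063 + (-0.00848) = 0.48215
t = 3: p = 0.48215 + (+0.00075) = 0.48290

0.4829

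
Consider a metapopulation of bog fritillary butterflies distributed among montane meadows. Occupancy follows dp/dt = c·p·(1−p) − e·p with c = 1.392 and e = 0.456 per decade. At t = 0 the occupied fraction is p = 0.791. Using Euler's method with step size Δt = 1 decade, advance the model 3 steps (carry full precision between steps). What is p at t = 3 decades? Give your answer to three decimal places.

Update rule: p ← p + [c·p·(1−p) − e·p]·Δt with Δt = 1.
step 1: Δp = -0.13057, p = 0.66043
step 2: Δp = +0.01102, p = 0.67145
step 3: Δp = +0.00090, p = 0.67235

0.672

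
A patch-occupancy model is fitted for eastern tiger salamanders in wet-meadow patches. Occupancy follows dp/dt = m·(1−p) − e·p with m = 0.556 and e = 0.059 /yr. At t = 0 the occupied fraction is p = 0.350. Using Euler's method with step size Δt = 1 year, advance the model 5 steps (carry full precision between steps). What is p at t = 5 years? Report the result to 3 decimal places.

0.899

Update rule: p ← p + [m·(1−p) − e·p]·Δt with Δt = 1.
t = 1: p = 0.35000 + (+0.34075) = 0.69075
t = 2: p = 0.69075 + (+0.13119) = 0.82194
t = 3: p = 0.82194 + (+0.05051) = 0.87245
t = 4: p = 0.87245 + (+0.01945) = 0.89189
t = 5: p = 0.89189 + (+0.00749) = 0.89938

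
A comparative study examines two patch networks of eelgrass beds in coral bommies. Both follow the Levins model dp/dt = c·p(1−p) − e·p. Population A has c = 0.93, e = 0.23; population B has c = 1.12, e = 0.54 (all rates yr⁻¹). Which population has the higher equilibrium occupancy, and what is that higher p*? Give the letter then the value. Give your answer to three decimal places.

A, 0.753

A: p*_A = 1 − 0.23/0.93 = 0.7527.
B: p*_B = 1 − 0.54/1.12 = 0.5179.
A is higher at 0.7527.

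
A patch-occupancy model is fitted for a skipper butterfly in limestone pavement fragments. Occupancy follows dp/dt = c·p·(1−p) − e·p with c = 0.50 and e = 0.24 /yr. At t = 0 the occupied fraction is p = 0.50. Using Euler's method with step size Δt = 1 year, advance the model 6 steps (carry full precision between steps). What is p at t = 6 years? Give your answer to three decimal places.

Update rule: p ← p + [c·p·(1−p) − e·p]·Δt with Δt = 1.
t = 1: p = 0.50000 + (+0.00500) = 0.50500
t = 2: p = 0.50500 + (+0.00379) = 0.50879
t = 3: p = 0.50879 + (+0.00285) = 0.51164
t = 4: p = 0.51164 + (+0.00214) = 0.51378
t = 5: p = 0.51378 + (+0.00160) = 0.51538
t = 6: p = 0.51538 + (+0.00119) = 0.51657

0.517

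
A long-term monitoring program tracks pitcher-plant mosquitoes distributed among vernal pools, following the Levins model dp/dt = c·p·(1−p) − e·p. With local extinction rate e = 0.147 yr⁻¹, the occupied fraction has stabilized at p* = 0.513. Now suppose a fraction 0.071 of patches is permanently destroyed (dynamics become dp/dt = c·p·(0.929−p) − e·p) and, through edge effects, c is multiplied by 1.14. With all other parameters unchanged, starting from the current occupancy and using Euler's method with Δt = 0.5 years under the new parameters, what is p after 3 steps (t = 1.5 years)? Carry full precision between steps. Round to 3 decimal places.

0.510

Balance c(1−p*) = e gives c = e/(1 − 0.51300) = 0.147/0.48700 = 0.30185.
Starting from p₀ = 0.51300; update p ← p + (dp/dt)·Δt with the new parameters.
  1  |  dp/dt·Δt = -0.000988  |  p_1 = 0.512012
  2  |  dp/dt·Δt = -0.000899  |  p_2 = 0.511113
  3  |  dp/dt·Δt = -0.000818  |  p_3 = 0.510295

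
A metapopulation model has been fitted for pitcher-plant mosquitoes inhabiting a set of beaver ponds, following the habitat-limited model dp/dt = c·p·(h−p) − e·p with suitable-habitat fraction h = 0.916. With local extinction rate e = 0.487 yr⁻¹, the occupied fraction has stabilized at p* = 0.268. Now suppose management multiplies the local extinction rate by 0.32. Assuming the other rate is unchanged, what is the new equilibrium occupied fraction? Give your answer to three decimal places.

Balance c(h−p*) = e gives c = e/(0.916 − 0.26800) = 0.487/0.64800 = 0.75154.
New p* = 0.916 − e/c = 0.916 − 0.15584/0.75154 = 0.70864.

0.709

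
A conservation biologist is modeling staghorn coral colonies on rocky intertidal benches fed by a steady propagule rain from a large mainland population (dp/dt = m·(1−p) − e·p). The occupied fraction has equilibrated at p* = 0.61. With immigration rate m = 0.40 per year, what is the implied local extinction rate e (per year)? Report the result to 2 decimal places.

At equilibrium m(1−p*) = e·p*, so e = m(1−p*)/p*.
e = 0.40 × 0.3900 / 0.61 = 0.2557.

0.26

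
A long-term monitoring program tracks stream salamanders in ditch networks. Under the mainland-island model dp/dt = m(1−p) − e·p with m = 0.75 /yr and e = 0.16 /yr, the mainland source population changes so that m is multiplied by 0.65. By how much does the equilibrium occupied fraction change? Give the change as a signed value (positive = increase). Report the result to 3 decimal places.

-0.071

Before: p* = 0.75/(0.75+0.16) = 0.8242.
After: m = 0.4875, e = 0.16; p* = 0.4875/0.6475 = 0.7529.
Δp* = 0.7529 − 0.8242 = -0.0713.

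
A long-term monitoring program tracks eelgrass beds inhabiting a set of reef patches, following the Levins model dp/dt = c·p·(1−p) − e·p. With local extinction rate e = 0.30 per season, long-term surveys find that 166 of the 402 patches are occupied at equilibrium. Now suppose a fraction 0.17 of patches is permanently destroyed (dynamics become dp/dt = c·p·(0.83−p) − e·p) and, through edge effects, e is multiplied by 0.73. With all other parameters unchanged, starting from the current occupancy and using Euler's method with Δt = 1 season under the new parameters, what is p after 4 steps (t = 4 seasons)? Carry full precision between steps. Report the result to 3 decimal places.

Observed p* = 166/402 = 0.41294.
Balance c(1−p*) = e gives c = e/(1 − 0.41294) = 0.30/0.58706 = 0.51102.
Starting from p₀ = 0.41294; update p ← p + (dp/dt)·Δt with the new parameters.
p: 0.41294 → 0.41051  (Δp = -0.00243)
p: 0.41051 → 0.40861  (Δp = -0.00190)
p: 0.40861 → 0.40711  (Δp = -0.00150)
p: 0.40711 → 0.40593  (Δp = -0.00118)

0.406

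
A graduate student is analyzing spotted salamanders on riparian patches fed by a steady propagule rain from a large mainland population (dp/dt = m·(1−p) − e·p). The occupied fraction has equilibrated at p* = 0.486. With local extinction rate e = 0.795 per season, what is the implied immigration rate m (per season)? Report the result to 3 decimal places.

At equilibrium m(1−p*) = e·p*, so m = e·p*/(1−p*).
m = 0.795 × 0.486 / 0.5140 = 0.3864/0.5140 = 0.7517.

0.752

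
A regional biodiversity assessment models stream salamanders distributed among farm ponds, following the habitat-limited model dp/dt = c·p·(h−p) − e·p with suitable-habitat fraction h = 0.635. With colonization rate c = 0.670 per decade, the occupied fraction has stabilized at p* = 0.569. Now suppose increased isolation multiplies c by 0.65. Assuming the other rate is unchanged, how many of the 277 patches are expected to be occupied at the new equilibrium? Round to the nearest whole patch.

Balance c(h−p*) = e gives e = 0.670×(0.635 − 0.56900) = 0.04422.
New p* = 0.635 − e/c = 0.635 − 0.04422/0.43550 = 0.53346.
Expected occupied = 277 × 0.53346 = 147.77 ≈ 148.

148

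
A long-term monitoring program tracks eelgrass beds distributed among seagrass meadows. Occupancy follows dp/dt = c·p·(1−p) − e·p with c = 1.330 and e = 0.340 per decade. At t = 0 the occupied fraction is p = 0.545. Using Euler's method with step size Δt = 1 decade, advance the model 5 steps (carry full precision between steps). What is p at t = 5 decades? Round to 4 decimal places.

Update rule: p ← p + [c·p·(1−p) − e·p]·Δt with Δt = 1.
t = 1: p = 0.54500 + (+0.14451) = 0.68951
t = 2: p = 0.68951 + (+0.05030) = 0.73981
t = 3: p = 0.73981 + (+0.00448) = 0.74429
t = 4: p = 0.74429 + (+0.00007) = 0.74436
t = 5: p = 0.74436 + (+0.00000) = 0.74436

0.7444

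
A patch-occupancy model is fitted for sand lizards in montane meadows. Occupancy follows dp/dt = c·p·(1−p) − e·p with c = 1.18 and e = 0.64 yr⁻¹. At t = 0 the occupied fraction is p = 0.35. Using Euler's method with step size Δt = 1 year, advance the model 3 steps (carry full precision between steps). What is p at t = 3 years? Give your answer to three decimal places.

0.441

Update rule: p ← p + [c·p·(1−p) − e·p]·Δt with Δt = 1.
p: 0.35000 → 0.39445  (Δp = +0.04445)
p: 0.39445 → 0.42386  (Δp = +0.02941)
p: 0.42386 → 0.44075  (Δp = +0.01689)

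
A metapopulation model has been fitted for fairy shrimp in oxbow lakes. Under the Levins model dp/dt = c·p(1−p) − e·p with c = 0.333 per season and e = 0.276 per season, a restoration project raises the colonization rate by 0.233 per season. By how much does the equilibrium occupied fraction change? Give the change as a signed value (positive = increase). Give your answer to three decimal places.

0.341

Before: p* = 1 − 0.276/0.333 = 0.1712.
After the change, c = 0.566, e = 0.276, so p* = 1 − 0.276/0.566 = 0.5124.
Δp* = 0.5124 − 0.1712 = +0.3412.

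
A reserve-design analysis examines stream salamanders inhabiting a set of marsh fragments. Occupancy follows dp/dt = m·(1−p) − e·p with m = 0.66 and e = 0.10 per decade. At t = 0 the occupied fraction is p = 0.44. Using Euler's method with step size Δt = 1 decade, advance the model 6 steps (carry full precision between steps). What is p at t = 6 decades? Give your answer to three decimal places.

Update rule: p ← p + [m·(1−p) − e·p]·Δt with Δt = 1.
p: 0.44000 → 0.76560  (Δp = +0.32560)
p: 0.76560 → 0.84374  (Δp = +0.07814)
p: 0.84374 → 0.86250  (Δp = +0.01875)
p: 0.86250 → 0.86700  (Δp = +0.00450)
p: 0.86700 → 0.86808  (Δp = +0.00108)
p: 0.86808 → 0.86834  (Δp = +0.00026)

0.868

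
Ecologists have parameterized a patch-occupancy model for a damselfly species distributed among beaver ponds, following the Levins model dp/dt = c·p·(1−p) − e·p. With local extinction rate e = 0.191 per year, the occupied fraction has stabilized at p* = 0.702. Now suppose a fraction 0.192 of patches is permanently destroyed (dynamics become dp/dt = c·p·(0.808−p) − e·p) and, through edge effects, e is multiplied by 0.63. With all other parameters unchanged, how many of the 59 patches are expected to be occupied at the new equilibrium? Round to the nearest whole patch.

37

Balance c(1−p*) = e gives c = e/(1 − 0.70200) = 0.191/0.29800 = 0.64094.
New p* = 0.808 − e/c = 0.808 − 0.12033/0.64094 = 0.62026.
Expected occupied = 59 × 0.62026 = 36.60 ≈ 37.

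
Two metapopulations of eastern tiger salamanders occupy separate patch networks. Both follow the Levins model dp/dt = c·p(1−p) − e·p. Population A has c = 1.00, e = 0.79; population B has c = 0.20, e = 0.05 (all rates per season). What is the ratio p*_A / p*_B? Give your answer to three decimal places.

0.280

A: p*_A = 1 − 0.79/1.00 = 0.2100.
B: p*_B = 1 − 0.05/0.20 = 0.7500.
p*_A / p*_B = 0.2100/0.7500 = 0.2800.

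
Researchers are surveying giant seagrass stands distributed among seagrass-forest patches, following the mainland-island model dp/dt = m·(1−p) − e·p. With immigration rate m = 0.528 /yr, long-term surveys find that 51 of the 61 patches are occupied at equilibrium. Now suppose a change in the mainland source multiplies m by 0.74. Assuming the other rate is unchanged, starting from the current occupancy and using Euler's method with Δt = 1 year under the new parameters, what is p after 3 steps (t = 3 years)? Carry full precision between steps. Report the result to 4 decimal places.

0.7964

Observed p* = 51/61 = 0.83607.
Balance m(1−p*) = e·p* gives e = m(1−p*)/p* = 0.528×0.16393/0.83607 = 0.10353.
Starting from p₀ = 0.83607; update p ← p + (dp/dt)·Δt with the new parameters.
p: 0.83607 → 0.81356  (Δp = -0.02250)
p: 0.81356 → 0.80218  (Δp = -0.01138)
p: 0.80218 → 0.79642  (Δp = -0.00576)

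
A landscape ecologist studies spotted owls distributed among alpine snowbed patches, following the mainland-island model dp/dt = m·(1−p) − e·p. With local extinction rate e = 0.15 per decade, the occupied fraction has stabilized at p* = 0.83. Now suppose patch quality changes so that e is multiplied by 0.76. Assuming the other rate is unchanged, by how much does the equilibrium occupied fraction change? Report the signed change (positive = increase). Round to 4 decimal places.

0.0353

Balance m(1−p*) = e·p* gives m = e·p*/(1−p*) = 0.15×0.83000/0.17000 = 0.73235.
New p* = m/(m+e) = 0.73235/(0.73235+0.11400) = 0.86530.
Δp* = 0.86530 − 0.83000 = +0.03530.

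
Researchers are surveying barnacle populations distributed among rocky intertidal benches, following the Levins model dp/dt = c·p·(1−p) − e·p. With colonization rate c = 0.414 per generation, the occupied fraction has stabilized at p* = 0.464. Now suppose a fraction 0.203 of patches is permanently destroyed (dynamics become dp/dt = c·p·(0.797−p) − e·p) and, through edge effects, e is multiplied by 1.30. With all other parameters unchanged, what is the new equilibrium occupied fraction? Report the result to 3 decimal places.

Balance c(1−p*) = e gives e = 0.414×(1 − 0.46400) = 0.22190.
New p* = 0.797 − e/c = 0.797 − 0.28847/0.41400 = 0.10021.

0.100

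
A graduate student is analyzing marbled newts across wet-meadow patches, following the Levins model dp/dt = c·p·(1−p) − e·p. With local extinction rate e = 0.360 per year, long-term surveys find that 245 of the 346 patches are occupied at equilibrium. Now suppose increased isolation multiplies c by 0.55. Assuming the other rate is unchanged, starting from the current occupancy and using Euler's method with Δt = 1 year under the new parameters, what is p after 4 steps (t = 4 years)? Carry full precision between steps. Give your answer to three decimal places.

Observed p* = 245/346 = 0.70809.
Balance c(1−p*) = e gives c = e/(1 − 0.70809) = 0.360/0.29191 = 1.23327.
Starting from p₀ = 0.70809; update p ← p + (dp/dt)·Δt with the new parameters.
  1  |  dp/dt·Δt = -0.114711  |  p_1 = 0.593382
  2  |  dp/dt·Δt = -0.049958  |  p_2 = 0.543424
  3  |  dp/dt·Δt = -0.027337  |  p_3 = 0.516086
  4  |  dp/dt·Δt = -0.016392  |  p_4 = 0.499694

0.500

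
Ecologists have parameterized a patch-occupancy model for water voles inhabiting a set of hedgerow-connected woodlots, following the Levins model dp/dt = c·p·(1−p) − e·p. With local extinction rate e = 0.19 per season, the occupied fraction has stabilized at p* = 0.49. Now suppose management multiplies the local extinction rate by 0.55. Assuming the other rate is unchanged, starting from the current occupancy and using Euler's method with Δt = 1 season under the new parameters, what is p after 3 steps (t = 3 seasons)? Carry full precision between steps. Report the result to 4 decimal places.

0.6010

Balance c(1−p*) = e gives c = e/(1 − 0.49000) = 0.19/0.51000 = 0.37255.
Starting from p₀ = 0.49000; update p ← p + (dp/dt)·Δt with the new parameters.
  1  |  dp/dt·Δt = +0.041895  |  p_1 = 0.531895
  2  |  dp/dt·Δt = +0.037175  |  p_2 = 0.569070
  3  |  dp/dt·Δt = +0.031892  |  p_3 = 0.600962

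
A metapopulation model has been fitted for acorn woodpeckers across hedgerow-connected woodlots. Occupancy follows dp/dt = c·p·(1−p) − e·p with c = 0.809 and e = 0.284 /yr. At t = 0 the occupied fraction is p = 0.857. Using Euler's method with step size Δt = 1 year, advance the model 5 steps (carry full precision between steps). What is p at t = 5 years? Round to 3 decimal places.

0.652

Update rule: p ← p + [c·p·(1−p) − e·p]·Δt with Δt = 1.
step 1: Δp = -0.14424, p = 0.71276
step 2: Δp = -0.03679, p = 0.67596
step 3: Δp = -0.01477, p = 0.66119
step 4: Δp = -0.00655, p = 0.65464
step 5: Δp = -0.00302, p = 0.65163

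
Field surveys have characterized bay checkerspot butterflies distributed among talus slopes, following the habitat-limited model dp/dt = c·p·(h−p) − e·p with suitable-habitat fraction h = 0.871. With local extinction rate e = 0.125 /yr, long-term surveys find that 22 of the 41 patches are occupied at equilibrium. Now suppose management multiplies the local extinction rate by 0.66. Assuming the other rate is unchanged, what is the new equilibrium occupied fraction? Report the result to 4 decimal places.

Observed p* = 22/41 = 0.53659.
Balance c(h−p*) = e gives c = e/(0.871 − 0.53659) = 0.125/0.33441 = 0.37379.
New p* = 0.871 − e/c = 0.871 − 0.08250/0.37379 = 0.65029.

0.6503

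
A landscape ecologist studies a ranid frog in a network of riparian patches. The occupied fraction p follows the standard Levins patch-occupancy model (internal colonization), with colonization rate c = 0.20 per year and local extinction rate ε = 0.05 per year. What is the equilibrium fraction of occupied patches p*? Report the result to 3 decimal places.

At equilibrium, colonization balances extinction: c·p*·(1−p*) = ε·p*.
So p* = 1 − ε/c = 1 − 0.05/0.20 = 1 − 0.2500 = 0.7500.

0.750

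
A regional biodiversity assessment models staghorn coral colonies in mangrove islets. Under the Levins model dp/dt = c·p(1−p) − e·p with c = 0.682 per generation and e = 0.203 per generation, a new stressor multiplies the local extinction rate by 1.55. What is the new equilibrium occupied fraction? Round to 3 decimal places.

Before: p* = 1 − 0.203/0.682 = 0.7023.
After the change, c = 0.682, e = 0.31465, so p* = 1 − 0.31465/0.682 = 0.5386.

0.539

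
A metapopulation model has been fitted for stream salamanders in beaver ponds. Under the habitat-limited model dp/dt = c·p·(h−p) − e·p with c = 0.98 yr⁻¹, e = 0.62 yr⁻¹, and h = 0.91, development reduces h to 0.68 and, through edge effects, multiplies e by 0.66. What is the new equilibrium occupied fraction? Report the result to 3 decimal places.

Before: p* = h − e/c = 0.91 − 0.62/0.98 = 0.91 − 0.6327 = 0.2773.
After: c = 0.98, e = 0.4092, h = 0.68; p* = 0.68 − 0.4092/0.98 = 0.2624.

0.262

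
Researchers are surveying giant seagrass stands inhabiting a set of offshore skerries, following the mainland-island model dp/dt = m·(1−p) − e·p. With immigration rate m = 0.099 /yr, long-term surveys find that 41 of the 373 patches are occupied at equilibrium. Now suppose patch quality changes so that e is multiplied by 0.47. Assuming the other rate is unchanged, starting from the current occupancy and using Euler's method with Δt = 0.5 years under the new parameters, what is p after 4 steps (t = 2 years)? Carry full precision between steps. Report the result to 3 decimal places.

0.175

Observed p* = 41/373 = 0.10992.
Balance m(1−p*) = e·p* gives e = m(1−p*)/p* = 0.099×0.89008/0.10992 = 0.80166.
Starting from p₀ = 0.10992; update p ← p + (dp/dt)·Δt with the new parameters.
t = 0.5: p = 0.10992 + (+0.02335) = 0.13327
t = 1: p = 0.13327 + (+0.01780) = 0.15107
t = 1.5: p = 0.15107 + (+0.01356) = 0.16463
t = 2: p = 0.16463 + (+0.01034) = 0.17497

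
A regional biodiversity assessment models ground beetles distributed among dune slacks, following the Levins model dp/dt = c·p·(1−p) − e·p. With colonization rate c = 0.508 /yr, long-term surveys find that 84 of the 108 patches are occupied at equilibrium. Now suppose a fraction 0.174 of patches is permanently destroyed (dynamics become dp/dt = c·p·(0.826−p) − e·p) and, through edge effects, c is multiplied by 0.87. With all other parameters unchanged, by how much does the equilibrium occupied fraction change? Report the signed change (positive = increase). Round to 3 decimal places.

Observed p* = 84/108 = 0.77778.
Balance c(1−p*) = e gives e = 0.508×(1 − 0.77778) = 0.11289.
New p* = 0.826 − e/c = 0.826 − 0.11289/0.44196 = 0.57057.
Δp* = 0.57057 − 0.77778 = -0.20721.

-0.207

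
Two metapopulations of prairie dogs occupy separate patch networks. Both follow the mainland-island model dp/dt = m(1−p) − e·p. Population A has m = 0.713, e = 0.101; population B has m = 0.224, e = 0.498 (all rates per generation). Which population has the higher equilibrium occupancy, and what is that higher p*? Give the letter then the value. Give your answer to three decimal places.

A: p*_A = m/(m+e) = 0.713/0.8140 = 0.8759.
B: p*_B = 0.224/0.7220 = 0.3102.
A is higher at 0.8759.

A, 0.876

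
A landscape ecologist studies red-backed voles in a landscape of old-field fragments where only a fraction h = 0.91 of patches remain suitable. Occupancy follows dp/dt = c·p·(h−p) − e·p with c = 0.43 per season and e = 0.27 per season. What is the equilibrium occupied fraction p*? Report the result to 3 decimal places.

0.282

Setting dp/dt = 0 and dividing by p* gives c·(h−p*) = e.
So p* = h − e/c = 0.91 − 0.27/0.43 = 0.91 − 0.6279 = 0.2821.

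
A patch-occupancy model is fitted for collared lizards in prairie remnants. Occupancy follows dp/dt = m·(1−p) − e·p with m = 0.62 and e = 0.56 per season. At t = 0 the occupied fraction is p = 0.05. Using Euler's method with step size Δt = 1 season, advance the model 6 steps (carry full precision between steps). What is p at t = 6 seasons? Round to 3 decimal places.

Update rule: p ← p + [m·(1−p) − e·p]·Δt with Δt = 1.
t = 1: p = 0.05000 + (+0.56100) = 0.61100
t = 2: p = 0.61100 + (-0.10098) = 0.51002
t = 3: p = 0.51002 + (+0.01818) = 0.52820
t = 4: p = 0.52820 + (-0.00327) = 0.52492
t = 5: p = 0.52492 + (+0.00059) = 0.52551
t = 6: p = 0.52551 + (-0.00011) = 0.52541

0.525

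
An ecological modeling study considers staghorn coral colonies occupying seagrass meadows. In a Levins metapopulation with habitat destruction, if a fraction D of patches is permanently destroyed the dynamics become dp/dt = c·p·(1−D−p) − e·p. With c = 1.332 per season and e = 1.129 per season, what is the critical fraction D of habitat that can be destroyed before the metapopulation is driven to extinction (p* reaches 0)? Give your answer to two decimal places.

0.15

The nontrivial equilibrium is p* = (1−D) − e/c; extinction occurs when this hits zero.
So D_crit = 1 − e/c = 1 − 1.129/1.332 = 1 − 0.8476 = 0.1524.
Note this equals the original equilibrium occupancy — the Levins extinction-debt result.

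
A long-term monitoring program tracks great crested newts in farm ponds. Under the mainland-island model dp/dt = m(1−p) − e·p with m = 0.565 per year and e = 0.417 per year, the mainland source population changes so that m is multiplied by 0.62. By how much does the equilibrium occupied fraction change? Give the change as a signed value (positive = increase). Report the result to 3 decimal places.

-0.119

Before: p* = 0.565/(0.565+0.417) = 0.5754.
After: m = 0.3503, e = 0.417; p* = 0.3503/0.7673 = 0.4565.
Δp* = 0.4565 − 0.5754 = -0.1188.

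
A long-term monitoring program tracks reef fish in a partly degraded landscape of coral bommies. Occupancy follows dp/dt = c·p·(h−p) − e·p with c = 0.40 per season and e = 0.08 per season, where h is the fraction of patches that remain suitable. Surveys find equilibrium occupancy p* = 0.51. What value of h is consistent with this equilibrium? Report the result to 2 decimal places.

At equilibrium c(h−p*) = e, so h = p* + e/c.
h = 0.51 + 0.08/0.40 = 0.51 + 0.2000 = 0.7100.

0.71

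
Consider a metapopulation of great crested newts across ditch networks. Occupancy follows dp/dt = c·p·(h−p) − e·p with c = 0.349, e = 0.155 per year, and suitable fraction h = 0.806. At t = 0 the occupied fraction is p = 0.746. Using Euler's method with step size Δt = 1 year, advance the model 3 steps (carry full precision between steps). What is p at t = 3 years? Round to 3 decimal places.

Update rule: p ← p + [c·p·(h−p) − e·p]·Δt with Δt = 1.
step 1: Δp = -0.10001, p = 0.64599
step 2: Δp = -0.06405, p = 0.58194
step 3: Δp = -0.04469, p = 0.53724

0.537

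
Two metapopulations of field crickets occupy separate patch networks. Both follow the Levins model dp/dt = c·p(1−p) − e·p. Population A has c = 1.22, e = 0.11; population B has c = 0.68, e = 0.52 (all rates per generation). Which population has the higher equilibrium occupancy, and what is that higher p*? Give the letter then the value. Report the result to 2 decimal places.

A: p*_A = 1 − 0.11/1.22 = 0.9098.
B: p*_B = 1 − 0.52/0.68 = 0.2353.
A is higher at 0.9098.

A, 0.91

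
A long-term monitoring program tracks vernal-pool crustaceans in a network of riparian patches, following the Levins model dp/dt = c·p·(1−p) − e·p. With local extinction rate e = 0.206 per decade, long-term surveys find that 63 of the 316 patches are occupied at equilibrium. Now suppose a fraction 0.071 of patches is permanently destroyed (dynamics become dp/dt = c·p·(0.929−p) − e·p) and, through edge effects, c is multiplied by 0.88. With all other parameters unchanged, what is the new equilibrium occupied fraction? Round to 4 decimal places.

Observed p* = 63/316 = 0.19937.
Balance c(1−p*) = e gives c = e/(1 − 0.19937) = 0.206/0.80063 = 0.25730.
New p* = 0.929 − e/c = 0.929 − 0.20600/0.22642 = 0.01919.

0.0192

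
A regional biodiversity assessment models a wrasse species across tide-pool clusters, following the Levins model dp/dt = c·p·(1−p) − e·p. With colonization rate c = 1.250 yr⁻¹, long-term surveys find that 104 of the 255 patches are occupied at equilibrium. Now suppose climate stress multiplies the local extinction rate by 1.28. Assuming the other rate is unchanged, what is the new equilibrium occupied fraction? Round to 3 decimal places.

0.242

Observed p* = 104/255 = 0.40784.
Balance c(1−p*) = e gives e = 1.250×(1 − 0.40784) = 0.74020.
New p* = 1 − e/c = 1 − 0.94746/1.25000 = 0.24203.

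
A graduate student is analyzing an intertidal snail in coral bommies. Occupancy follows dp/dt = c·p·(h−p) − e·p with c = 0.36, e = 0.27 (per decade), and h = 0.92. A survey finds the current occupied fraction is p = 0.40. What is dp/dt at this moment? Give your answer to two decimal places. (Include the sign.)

Colonization term: c·p·(h−p) = 0.36×0.40×0.5200 = 0.07488.
Extinction term: e·p = 0.10800.
dp/dt = 0.07488 − 0.10800 = -0.03312.

-0.03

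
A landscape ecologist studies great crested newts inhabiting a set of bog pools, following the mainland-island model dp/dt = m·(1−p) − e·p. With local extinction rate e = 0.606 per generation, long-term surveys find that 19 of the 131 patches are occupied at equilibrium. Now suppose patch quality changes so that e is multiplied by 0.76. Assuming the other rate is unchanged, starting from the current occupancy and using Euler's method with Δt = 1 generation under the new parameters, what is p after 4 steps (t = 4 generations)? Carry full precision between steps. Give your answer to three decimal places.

Observed p* = 19/131 = 0.14504.
Balance m(1−p*) = e·p* gives m = e·p*/(1−p*) = 0.606×0.14504/0.85496 = 0.10280.
Starting from p₀ = 0.14504; update p ← p + (dp/dt)·Δt with the new parameters.
  1  |  dp/dt·Δt = +0.021094  |  p_1 = 0.166133
  2  |  dp/dt·Δt = +0.009211  |  p_2 = 0.175343
  3  |  dp/dt·Δt = +0.004022  |  p_3 = 0.179365
  4  |  dp/dt·Δt = +0.001756  |  p_4 = 0.181121

0.181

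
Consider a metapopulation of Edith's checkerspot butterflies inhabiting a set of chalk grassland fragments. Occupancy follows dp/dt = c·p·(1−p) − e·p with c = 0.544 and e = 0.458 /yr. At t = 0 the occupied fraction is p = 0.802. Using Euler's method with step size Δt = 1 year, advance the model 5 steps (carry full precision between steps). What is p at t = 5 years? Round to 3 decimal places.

0.292

Update rule: p ← p + [c·p·(1−p) − e·p]·Δt with Δt = 1.
step 1: Δp = -0.28093, p = 0.52107
step 2: Δp = -0.10289, p = 0.41818
step 3: Δp = -0.05917, p = 0.35901
step 4: Δp = -0.03924, p = 0.31977
step 5: Δp = -0.02813, p = 0.29164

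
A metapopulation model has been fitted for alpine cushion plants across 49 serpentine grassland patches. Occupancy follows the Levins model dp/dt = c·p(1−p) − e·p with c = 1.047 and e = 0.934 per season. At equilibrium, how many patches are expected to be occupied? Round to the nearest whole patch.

p* = 1 − e/c = 1 − 0.934/1.047 = 0.1079.
Expected occupied patches = N × p* = 49 × 0.1079 = 5.29 ≈ 5.

5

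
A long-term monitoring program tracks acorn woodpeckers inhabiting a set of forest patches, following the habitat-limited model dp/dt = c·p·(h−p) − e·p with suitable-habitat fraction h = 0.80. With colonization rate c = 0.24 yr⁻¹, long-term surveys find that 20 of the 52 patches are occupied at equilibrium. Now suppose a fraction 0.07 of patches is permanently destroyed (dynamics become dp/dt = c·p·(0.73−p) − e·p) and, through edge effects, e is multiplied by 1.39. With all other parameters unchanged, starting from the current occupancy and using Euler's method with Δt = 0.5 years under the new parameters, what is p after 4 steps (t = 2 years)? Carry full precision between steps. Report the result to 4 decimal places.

Observed p* = 20/52 = 0.38462.
Balance c(h−p*) = e gives e = 0.24×(0.8 − 0.38462) = 0.09969.
Starting from p₀ = 0.38462; update p ← p + (dp/dt)·Δt with the new parameters.
t = 0.5: p = 0.38462 + (-0.01071) = 0.37391
t = 1: p = 0.37391 + (-0.00993) = 0.36398
t = 1.5: p = 0.36398 + (-0.00923) = 0.35475
t = 2: p = 0.35475 + (-0.00860) = 0.34614

0.3461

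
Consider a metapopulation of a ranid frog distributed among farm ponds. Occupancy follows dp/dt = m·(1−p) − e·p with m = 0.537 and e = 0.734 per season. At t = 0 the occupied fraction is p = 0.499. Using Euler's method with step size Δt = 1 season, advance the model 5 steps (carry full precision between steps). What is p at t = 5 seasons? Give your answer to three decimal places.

Update rule: p ← p + [m·(1−p) − e·p]·Δt with Δt = 1.
  1  |  dp/dt·Δt = -0.097229  |  p_1 = 0.401771
  2  |  dp/dt·Δt = +0.026349  |  p_2 = 0.428120
  3  |  dp/dt·Δt = -0.007141  |  p_3 = 0.420979
  4  |  dp/dt·Δt = +0.001935  |  p_4 = 0.422915
  5  |  dp/dt·Δt = -0.000524  |  p_5 = 0.422390

0.422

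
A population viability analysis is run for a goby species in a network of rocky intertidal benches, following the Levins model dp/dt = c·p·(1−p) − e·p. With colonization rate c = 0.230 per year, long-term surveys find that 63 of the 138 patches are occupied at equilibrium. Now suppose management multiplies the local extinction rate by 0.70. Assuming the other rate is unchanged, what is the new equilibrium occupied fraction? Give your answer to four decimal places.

Observed p* = 63/138 = 0.45652.
Balance c(1−p*) = e gives e = 0.230×(1 − 0.45652) = 0.12500.
New p* = 1 − e/c = 1 − 0.08750/0.23000 = 0.61957.

0.6196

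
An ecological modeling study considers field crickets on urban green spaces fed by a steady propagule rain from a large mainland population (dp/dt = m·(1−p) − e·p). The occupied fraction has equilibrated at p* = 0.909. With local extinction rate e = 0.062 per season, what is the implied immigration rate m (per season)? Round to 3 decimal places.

0.619

At equilibrium m(1−p*) = e·p*, so m = e·p*/(1−p*).
m = 0.062 × 0.909 / 0.0910 = 0.0564/0.0910 = 0.6193.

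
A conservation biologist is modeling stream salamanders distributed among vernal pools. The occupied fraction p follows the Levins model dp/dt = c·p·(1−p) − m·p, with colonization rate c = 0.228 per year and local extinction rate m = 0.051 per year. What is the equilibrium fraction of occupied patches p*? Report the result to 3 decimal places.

Setting dp/dt = 0 and dividing through by p* gives c·(1−p*) = m.
So p* = 1 − m/c = 1 − 0.051/0.228 = 1 − 0.2237 = 0.7763.

0.776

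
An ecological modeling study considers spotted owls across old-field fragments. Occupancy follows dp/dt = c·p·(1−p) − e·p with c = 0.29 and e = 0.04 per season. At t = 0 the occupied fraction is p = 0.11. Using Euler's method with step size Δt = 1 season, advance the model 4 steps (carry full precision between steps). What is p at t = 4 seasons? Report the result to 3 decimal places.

Update rule: p ← p + [c·p·(1−p) − e·p]·Δt with Δt = 1.
step 1: Δp = +0.02399, p = 0.13399
step 2: Δp = +0.02829, p = 0.16228
step 3: Δp = +0.03293, p = 0.19522
step 4: Δp = +0.03775, p = 0.23297

0.233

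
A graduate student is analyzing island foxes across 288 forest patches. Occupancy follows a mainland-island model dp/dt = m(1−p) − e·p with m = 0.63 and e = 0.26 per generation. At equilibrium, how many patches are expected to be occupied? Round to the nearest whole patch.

204

p* = m/(m+e) = 0.63/0.8900 = 0.7079.
Expected occupied patches = N × p* = 288 × 0.7079 = 203.87 ≈ 204.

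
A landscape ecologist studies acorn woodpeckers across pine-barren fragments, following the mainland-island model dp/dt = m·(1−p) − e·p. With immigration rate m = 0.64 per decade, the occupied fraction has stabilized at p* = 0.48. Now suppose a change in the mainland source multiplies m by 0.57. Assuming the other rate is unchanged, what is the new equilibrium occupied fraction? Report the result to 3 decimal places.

Balance m(1−p*) = e·p* gives e = m(1−p*)/p* = 0.64×0.52000/0.48000 = 0.69333.
New p* = m/(m+e) = 0.36480/(0.36480+0.69333) = 0.34476.

0.345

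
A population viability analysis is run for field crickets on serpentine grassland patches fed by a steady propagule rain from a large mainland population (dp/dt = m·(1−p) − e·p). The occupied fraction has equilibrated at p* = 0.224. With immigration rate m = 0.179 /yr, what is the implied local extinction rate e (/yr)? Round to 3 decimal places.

0.620

At equilibrium m(1−p*) = e·p*, so e = m(1−p*)/p*.
e = 0.179 × 0.7760 / 0.224 = 0.6201.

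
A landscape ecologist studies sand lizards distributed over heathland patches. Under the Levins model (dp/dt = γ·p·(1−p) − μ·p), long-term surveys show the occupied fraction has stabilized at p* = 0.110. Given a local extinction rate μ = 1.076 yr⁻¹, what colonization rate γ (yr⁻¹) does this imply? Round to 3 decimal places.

At equilibrium γ(1−p*) = μ, so γ = μ/(1−p*).
γ = 1.076/(1 − 0.110) = 1.076/0.8900 = 1.2090.

1.209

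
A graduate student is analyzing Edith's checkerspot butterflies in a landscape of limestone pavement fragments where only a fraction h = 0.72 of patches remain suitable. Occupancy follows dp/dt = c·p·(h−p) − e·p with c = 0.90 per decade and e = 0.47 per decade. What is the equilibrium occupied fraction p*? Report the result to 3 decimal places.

0.198

Setting dp/dt = 0 and dividing by p* gives c·(h−p*) = e.
So p* = h − e/c = 0.72 − 0.47/0.90 = 0.72 − 0.5222 = 0.1978.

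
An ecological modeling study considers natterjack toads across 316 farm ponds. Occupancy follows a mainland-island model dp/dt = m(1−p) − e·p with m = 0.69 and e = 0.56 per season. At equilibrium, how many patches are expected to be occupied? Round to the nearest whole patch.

174

p* = m/(m+e) = 0.69/1.2500 = 0.5520.
Expected occupied patches = N × p* = 316 × 0.5520 = 174.43 ≈ 174.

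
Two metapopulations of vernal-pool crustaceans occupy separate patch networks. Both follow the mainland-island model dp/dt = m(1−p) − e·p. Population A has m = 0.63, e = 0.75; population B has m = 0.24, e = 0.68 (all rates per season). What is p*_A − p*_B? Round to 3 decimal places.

A: p*_A = m/(m+e) = 0.63/1.3800 = 0.4565.
B: p*_B = 0.24/0.9200 = 0.2609.
p*_A − p*_B = 0.4565 − 0.2609 = 0.1957.

0.196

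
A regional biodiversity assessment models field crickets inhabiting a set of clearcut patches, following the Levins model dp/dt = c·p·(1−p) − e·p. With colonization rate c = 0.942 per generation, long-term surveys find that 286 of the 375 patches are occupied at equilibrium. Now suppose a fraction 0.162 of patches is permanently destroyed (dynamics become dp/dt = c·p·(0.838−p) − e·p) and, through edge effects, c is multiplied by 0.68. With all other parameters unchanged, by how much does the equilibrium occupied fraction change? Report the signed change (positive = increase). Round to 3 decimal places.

-0.274

Observed p* = 286/375 = 0.76267.
Balance c(1−p*) = e gives e = 0.942×(1 − 0.76267) = 0.22356.
New p* = 0.838 − e/c = 0.838 − 0.22356/0.64056 = 0.48899.
Δp* = 0.48899 − 0.76267 = -0.27368.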